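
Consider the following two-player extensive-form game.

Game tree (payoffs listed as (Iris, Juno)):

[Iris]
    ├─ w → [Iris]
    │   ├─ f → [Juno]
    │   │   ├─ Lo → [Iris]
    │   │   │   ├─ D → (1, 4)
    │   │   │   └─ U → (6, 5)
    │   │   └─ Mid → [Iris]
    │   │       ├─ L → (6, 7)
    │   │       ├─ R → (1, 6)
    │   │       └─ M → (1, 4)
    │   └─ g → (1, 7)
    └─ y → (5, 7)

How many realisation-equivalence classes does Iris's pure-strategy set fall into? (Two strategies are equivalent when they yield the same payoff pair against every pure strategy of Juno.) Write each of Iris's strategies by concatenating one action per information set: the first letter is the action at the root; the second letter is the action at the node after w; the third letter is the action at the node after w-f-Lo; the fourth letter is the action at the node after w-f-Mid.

8

Iris has 24 pure strategies: wfDL, wfDR, wfDM, wfUL, wfUR, wfUM, wgDL, wgDR, wgDM, wgUL, wgUR, wgUM, yfDL, yfDR, yfDM, yfUL, yfUR, yfUM, ygDL, ygDR, ygDM, ygUL, ygUR, ygUM. Columns: Lo, Mid.
{wfDL} → row (1,4) (6,7)
{wfDR} → row (1,4) (1,6)
{wfDM} → row (1,4) (1,4)
{wfUL} → row (6,5) (6,7)
{wfUR} → row (6,5) (1,6)
{wfUM} → row (6,5) (1,4)
{wgDL, wgDR, wgDM, wgUL, wgUR, wgUM} → row (1,7) (1,7)
{yfDL, yfDR, yfDM, yfUL, yfUR, yfUM, ygDL, ygDR, ygDM, ygUL, ygUR, ygUM} → row (5,7) (5,7)
That's 8 distinct rows out of 24 strategies.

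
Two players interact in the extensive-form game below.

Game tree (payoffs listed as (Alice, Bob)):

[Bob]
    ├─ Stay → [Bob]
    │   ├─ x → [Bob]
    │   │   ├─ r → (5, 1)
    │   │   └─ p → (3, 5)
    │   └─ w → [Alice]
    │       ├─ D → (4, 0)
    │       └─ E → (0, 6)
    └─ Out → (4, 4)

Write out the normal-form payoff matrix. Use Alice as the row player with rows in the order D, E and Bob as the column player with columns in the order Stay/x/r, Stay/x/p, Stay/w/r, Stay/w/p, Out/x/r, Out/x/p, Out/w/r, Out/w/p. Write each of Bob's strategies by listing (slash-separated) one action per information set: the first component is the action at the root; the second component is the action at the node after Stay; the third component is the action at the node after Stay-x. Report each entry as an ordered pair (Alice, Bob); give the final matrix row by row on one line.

Row D: Stay/x/r→(5,1), Stay/x/p→(3,5), Stay/w/r→(4,0), Stay/w/p→(4,0), Out/x/r→(4,4), Out/x/p→(4,4), Out/w/r→(4,4), Out/w/p→(4,4)
Row E: Stay/x/r→(5,1), Stay/x/p→(3,5), Stay/w/r→(0,6), Stay/w/p→(0,6), Out/x/r→(4,4), Out/x/p→(4,4), Out/w/r→(4,4), Out/w/p→(4,4)

D: (5,1) (3,5) (4,0) (4,0) (4,4) (4,4) (4,4) (4,4) | E: (5,1) (3,5) (0,6) (0,6) (4,4) (4,4) (4,4) (4,4)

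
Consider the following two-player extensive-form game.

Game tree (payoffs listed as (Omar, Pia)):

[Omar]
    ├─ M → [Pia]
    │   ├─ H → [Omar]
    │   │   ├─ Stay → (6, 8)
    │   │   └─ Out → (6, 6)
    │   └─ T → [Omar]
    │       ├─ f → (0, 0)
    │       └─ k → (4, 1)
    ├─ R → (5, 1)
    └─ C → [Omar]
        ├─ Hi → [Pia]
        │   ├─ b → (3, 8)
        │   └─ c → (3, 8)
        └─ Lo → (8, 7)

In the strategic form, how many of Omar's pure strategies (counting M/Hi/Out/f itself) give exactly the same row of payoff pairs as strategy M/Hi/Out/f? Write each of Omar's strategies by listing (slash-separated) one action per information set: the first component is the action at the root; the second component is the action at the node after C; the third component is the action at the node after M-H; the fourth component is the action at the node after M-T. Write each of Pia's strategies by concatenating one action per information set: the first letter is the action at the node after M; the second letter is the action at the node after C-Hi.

2

Row for M/Hi/Out/f (columns Hb, Hc, Tb, Tc): (6,6) (6,6) (0,0) (0,0).
Under M/Hi/Out/f, Omar's choice at the node after C can never be reached regardless of what Pia does, so varying those choices leaves every outcome unchanged.
Holding the reachable choices fixed and varying the unreachable one freely already gives 2 equivalent strategies.
No other strategy reproduces this row, so those 2 are the full class: M/Hi/Out/f, M/Lo/Out/f.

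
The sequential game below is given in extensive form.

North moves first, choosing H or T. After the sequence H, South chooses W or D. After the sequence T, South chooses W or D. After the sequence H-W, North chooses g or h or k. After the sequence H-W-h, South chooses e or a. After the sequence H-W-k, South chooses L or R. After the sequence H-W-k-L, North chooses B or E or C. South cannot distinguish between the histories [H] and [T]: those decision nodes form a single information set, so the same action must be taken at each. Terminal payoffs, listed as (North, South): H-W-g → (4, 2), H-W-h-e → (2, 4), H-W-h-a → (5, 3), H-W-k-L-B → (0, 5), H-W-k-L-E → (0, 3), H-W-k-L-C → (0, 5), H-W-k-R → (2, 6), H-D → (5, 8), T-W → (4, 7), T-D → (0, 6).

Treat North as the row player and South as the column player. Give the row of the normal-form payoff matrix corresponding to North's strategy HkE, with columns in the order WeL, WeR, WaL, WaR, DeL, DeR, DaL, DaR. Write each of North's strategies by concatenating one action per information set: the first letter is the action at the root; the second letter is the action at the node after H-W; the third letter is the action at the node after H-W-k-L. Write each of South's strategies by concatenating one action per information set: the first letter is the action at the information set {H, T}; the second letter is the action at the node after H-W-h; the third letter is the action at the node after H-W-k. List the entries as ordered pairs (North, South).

(0,3) (2,6) (0,3) (2,6) (5,8) (5,8) (5,8) (5,8)

vs WeL: North plays H → South plays W at [H] → North plays k at [H-W] → South plays L at [H-W-k] → North plays E at [H-W-k-L] → (0, 3)
vs WeR: North plays H → South plays W at [H] → North plays k at [H-W] → South plays R at [H-W-k] → (2, 6)
vs WaL: North plays H → South plays W at [H] → North plays k at [H-W] → South plays L at [H-W-k] → North plays E at [H-W-k-L] → (0, 3)
vs WaR: North plays H → South plays W at [H] → North plays k at [H-W] → South plays R at [H-W-k] → (2, 6)
vs DeL: North plays H → South plays D at [H] → (5, 8)
vs DeR: North plays H → South plays D at [H] → (5, 8)
vs DaL: North plays H → South plays D at [H] → (5, 8)
vs DaR: North plays H → South plays D at [H] → (5, 8)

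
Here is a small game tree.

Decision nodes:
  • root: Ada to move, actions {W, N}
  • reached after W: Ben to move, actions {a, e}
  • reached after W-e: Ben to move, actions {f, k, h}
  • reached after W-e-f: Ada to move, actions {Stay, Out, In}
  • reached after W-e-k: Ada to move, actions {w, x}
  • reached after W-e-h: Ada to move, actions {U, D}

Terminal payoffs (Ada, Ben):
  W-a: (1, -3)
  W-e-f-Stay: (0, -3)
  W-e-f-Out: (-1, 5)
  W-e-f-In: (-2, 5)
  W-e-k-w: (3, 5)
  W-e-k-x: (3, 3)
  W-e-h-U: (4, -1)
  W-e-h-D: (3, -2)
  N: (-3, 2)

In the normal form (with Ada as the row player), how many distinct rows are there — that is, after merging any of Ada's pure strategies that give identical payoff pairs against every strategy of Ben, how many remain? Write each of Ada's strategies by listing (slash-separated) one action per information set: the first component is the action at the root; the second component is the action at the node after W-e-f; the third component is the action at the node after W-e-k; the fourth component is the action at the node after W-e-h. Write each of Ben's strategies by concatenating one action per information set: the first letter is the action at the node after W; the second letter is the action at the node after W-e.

Ada has 24 pure strategies: W/Stay/w/U, W/Stay/w/D, W/Stay/x/U, W/Stay/x/D, W/Out/w/U, W/Out/w/D, W/Out/x/U, W/Out/x/D, W/In/w/U, W/In/w/D, W/In/x/U, W/In/x/D, N/Stay/w/U, N/Stay/w/D, N/Stay/x/U, N/Stay/x/D, N/Out/w/U, N/Out/w/D, N/Out/x/U, N/Out/x/D, N/In/w/U, N/In/w/D, N/In/x/U, N/In/x/D. Columns: af, ak, ah, ef, ek, eh.
{W/Stay/w/U} → row (1,-3) (1,-3) (1,-3) (0,-3) (3,5) (4,-1)
{W/Stay/w/D} → row (1,-3) (1,-3) (1,-3) (0,-3) (3,5) (3,-2)
{W/Stay/x/U} → row (1,-3) (1,-3) (1,-3) (0,-3) (3,3) (4,-1)
{W/Stay/x/D} → row (1,-3) (1,-3) (1,-3) (0,-3) (3,3) (3,-2)
{W/Out/w/U} → row (1,-3) (1,-3) (1,-3) (-1,5) (3,5) (4,-1)
{W/Out/w/D} → row (1,-3) (1,-3) (1,-3) (-1,5) (3,5) (3,-2)
{W/Out/x/U} → row (1,-3) (1,-3) (1,-3) (-1,5) (3,3) (4,-1)
{W/Out/x/D} → row (1,-3) (1,-3) (1,-3) (-1,5) (3,3) (3,-2)
{W/In/w/U} → row (1,-3) (1,-3) (1,-3) (-2,5) (3,5) (4,-1)
{W/In/w/D} → row (1,-3) (1,-3) (1,-3) (-2,5) (3,5) (3,-2)
{W/In/x/U} → row (1,-3) (1,-3) (1,-3) (-2,5) (3,3) (4,-1)
{W/In/x/D} → row (1,-3) (1,-3) (1,-3) (-2,5) (3,3) (3,-2)
{N/Stay/w/U, N/Stay/w/D, N/Stay/x/U, N/Stay/x/D, N/Out/w/U, N/Out/w/D, N/Out/x/U, N/Out/x/D, N/In/w/U, N/In/w/D, N/In/x/U, N/In/x/D} → row (-3,2) (-3,2) (-3,2) (-3,2) (-3,2) (-3,2)
That's 13 distinct rows out of 24 strategies.

13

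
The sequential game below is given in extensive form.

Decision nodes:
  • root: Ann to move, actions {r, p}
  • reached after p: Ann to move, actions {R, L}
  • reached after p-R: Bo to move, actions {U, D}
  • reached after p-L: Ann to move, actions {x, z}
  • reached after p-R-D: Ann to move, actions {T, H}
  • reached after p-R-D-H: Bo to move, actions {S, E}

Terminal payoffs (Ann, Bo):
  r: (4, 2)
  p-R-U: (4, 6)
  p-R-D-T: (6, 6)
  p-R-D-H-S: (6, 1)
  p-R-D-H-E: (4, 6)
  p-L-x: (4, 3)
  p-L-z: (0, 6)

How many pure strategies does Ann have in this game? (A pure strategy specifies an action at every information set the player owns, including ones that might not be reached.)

16

Ann owns the root with actions {r, p} — two choices.
Ann owns the node after p with actions {R, L} — two choices.
Ann owns the node after p-L with actions {x, z} — two choices.
Ann owns the node after p-R-D with actions {T, H} — two choices.
A pure strategy fixes one action at each information set independently, so the count is the product 2 × 2 × 2 × 2 = 16.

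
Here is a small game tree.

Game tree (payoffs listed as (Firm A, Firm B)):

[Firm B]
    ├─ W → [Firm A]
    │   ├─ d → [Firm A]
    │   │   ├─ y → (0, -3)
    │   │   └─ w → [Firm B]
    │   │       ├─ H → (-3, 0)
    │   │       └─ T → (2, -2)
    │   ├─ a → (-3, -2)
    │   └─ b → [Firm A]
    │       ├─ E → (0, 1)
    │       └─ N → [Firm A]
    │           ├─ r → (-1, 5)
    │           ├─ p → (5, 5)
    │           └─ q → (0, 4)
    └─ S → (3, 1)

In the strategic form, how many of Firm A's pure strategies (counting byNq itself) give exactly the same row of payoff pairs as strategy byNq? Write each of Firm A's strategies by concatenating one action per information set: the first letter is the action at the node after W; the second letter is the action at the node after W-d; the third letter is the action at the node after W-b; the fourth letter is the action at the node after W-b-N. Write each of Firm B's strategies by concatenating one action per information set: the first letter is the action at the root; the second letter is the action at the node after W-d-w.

Row for byNq (columns WH, WT, SH, ST): (0,4) (0,4) (3,1) (3,1).
Under byNq, Firm A's choice at the node after W-d can never be reached regardless of what Firm B does, so varying those choices leaves every outcome unchanged.
Holding the reachable choices fixed and varying the unreachable one freely already gives 2 equivalent strategies.
No other strategy reproduces this row, so those 2 are the full class: byNq, bwNq.

2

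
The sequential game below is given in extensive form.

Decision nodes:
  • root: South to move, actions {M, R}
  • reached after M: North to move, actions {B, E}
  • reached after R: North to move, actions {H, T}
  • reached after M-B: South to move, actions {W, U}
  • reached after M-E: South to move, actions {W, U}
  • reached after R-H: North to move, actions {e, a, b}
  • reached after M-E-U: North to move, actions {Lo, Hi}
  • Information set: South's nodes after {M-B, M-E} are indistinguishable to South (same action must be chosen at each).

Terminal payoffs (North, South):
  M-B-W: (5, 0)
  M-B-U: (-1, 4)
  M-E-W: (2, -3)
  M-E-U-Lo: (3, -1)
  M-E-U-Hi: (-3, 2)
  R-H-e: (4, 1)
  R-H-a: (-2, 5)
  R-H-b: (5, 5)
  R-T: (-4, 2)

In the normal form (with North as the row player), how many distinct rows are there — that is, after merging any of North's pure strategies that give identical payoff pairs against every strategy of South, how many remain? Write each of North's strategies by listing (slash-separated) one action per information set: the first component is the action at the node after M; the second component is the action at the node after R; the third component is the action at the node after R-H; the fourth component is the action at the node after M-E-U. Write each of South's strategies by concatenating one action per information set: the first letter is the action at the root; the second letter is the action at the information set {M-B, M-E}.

12

North has 24 pure strategies: B/H/e/Lo, B/H/e/Hi, B/H/a/Lo, B/H/a/Hi, B/H/b/Lo, B/H/b/Hi, B/T/e/Lo, B/T/e/Hi, B/T/a/Lo, B/T/a/Hi, B/T/b/Lo, B/T/b/Hi, E/H/e/Lo, E/H/e/Hi, E/H/a/Lo, E/H/a/Hi, E/H/b/Lo, E/H/b/Hi, E/T/e/Lo, E/T/e/Hi, E/T/a/Lo, E/T/a/Hi, E/T/b/Lo, E/T/b/Hi. Columns: MW, MU, RW, RU.
{B/H/e/Lo, B/H/e/Hi} → row (5,0) (-1,4) (4,1) (4,1)
{B/H/a/Lo, B/H/a/Hi} → row (5,0) (-1,4) (-2,5) (-2,5)
{B/H/b/Lo, B/H/b/Hi} → row (5,0) (-1,4) (5,5) (5,5)
{B/T/e/Lo, B/T/e/Hi, B/T/a/Lo, B/T/a/Hi, B/T/b/Lo, B/T/b/Hi} → row (5,0) (-1,4) (-4,2) (-4,2)
{E/H/e/Lo} → row (2,-3) (3,-1) (4,1) (4,1)
{E/H/e/Hi} → row (2,-3) (-3,2) (4,1) (4,1)
{E/H/a/Lo} → row (2,-3) (3,-1) (-2,5) (-2,5)
{E/H/a/Hi} → row (2,-3) (-3,2) (-2,5) (-2,5)
{E/H/b/Lo} → row (2,-3) (3,-1) (5,5) (5,5)
{E/H/b/Hi} → row (2,-3) (-3,2) (5,5) (5,5)
{E/T/e/Lo, E/T/a/Lo, E/T/b/Lo} → row (2,-3) (3,-1) (-4,2) (-4,2)
{E/T/e/Hi, E/T/a/Hi, E/T/b/Hi} → row (2,-3) (-3,2) (-4,2) (-4,2)
That's 12 distinct rows out of 24 strategies.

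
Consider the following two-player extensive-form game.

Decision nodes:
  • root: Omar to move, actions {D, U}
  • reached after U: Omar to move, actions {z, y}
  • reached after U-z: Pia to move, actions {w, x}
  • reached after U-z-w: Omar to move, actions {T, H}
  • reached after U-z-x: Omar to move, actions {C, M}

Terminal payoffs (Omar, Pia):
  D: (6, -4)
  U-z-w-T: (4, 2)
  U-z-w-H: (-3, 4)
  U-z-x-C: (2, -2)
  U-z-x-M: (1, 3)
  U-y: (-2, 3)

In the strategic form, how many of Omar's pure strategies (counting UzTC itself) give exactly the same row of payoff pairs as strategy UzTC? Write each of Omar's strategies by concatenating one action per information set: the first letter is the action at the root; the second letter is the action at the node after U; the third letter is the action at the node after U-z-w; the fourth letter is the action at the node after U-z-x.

Row for UzTC (columns w, x): (4,2) (2,-2).
Every one of Omar's information sets is on the play path for some reply by Pia when Omar follows UzTC.
Changing the action at any of them therefore changes at least one column, so only UzTC itself gives this row.

1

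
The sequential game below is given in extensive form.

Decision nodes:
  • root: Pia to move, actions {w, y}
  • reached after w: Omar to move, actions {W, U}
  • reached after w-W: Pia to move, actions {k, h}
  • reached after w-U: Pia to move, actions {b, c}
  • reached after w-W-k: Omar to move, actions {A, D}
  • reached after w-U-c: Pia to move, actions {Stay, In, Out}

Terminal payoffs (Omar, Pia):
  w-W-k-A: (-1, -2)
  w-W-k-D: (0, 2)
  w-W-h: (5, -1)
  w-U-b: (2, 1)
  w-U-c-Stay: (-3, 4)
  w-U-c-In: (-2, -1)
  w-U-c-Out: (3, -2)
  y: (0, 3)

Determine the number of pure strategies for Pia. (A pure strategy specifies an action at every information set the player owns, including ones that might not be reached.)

Pia owns the root with actions {w, y} — two choices.
Pia owns the node after w-W with actions {k, h} — two choices.
Pia owns the node after w-U with actions {b, c} — two choices.
Pia owns the node after w-U-c with actions {Stay, In, Out} — three choices.
A pure strategy fixes one action at each information set independently, so the count is the product 2 × 2 × 2 × 3 = 24.
(For reference, Omar has 4 pure strategies, giving a 24×4 normal-form matrix.)

24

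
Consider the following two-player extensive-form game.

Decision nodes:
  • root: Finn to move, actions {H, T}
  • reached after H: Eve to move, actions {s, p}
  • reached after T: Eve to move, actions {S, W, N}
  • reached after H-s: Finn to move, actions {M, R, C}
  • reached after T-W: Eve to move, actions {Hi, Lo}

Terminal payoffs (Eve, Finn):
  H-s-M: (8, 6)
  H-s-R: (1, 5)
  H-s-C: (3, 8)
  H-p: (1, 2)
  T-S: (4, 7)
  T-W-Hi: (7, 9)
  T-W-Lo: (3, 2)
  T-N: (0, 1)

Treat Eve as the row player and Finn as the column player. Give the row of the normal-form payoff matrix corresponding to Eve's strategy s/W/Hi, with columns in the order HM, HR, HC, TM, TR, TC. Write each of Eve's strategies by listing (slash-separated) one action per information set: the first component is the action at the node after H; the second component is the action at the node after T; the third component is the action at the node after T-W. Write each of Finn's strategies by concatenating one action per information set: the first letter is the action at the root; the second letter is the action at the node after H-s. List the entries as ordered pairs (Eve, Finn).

vs HM: Finn plays H → Eve plays s at [H] → Finn plays M at [H-s] → (8, 6)
vs HR: Finn plays H → Eve plays s at [H] → Finn plays R at [H-s] → (1, 5)
vs HC: Finn plays H → Eve plays s at [H] → Finn plays C at [H-s] → (3, 8)
vs TM: Finn plays T → Eve plays W at [T] → Eve plays Hi at [T-W] → (7, 9)
vs TR: Finn plays T → Eve plays W at [T] → Eve plays Hi at [T-W] → (7, 9)
vs TC: Finn plays T → Eve plays W at [T] → Eve plays Hi at [T-W] → (7, 9)

(8,6) (1,5) (3,8) (7,9) (7,9) (7,9)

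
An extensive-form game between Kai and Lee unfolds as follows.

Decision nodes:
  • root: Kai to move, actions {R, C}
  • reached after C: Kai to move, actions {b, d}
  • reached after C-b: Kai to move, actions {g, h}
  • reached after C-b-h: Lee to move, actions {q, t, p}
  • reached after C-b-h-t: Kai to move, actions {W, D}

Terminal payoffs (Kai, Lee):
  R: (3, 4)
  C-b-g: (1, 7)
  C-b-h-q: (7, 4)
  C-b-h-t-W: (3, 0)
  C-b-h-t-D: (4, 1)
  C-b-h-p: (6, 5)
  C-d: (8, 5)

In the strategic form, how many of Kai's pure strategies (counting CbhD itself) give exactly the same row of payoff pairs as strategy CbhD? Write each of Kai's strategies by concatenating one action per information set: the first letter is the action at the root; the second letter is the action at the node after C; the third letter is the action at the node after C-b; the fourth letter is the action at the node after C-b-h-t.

Row for CbhD (columns q, t, p): (7,4) (4,1) (6,5).
Every one of Kai's information sets is on the play path for some reply by Lee when Kai follows CbhD.
Changing the action at any of them therefore changes at least one column, so only CbhD itself gives this row.

1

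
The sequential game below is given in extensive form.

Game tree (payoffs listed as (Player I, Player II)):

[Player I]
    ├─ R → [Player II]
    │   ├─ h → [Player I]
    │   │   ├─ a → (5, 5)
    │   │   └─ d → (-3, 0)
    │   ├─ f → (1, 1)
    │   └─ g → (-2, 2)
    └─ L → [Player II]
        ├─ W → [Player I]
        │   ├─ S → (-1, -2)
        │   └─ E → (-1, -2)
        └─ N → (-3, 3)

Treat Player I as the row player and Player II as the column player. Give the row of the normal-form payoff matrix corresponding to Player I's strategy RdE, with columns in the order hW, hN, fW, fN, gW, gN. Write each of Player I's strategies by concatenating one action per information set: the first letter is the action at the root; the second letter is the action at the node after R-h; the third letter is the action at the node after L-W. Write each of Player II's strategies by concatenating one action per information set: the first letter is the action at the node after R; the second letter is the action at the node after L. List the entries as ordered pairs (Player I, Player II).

(-3,0) (-3,0) (1,1) (1,1) (-2,2) (-2,2)

vs hW: Player I plays R → Player II plays h at [R] → Player I plays d at [R-h] → (-3, 0)
vs hN: Player I plays R → Player II plays h at [R] → Player I plays d at [R-h] → (-3, 0)
vs fW: Player I plays R → Player II plays f at [R] → (1, 1)
vs fN: Player I plays R → Player II plays f at [R] → (1, 1)
vs gW: Player I plays R → Player II plays g at [R] → (-2, 2)
vs gN: Player I plays R → Player II plays g at [R] → (-2, 2)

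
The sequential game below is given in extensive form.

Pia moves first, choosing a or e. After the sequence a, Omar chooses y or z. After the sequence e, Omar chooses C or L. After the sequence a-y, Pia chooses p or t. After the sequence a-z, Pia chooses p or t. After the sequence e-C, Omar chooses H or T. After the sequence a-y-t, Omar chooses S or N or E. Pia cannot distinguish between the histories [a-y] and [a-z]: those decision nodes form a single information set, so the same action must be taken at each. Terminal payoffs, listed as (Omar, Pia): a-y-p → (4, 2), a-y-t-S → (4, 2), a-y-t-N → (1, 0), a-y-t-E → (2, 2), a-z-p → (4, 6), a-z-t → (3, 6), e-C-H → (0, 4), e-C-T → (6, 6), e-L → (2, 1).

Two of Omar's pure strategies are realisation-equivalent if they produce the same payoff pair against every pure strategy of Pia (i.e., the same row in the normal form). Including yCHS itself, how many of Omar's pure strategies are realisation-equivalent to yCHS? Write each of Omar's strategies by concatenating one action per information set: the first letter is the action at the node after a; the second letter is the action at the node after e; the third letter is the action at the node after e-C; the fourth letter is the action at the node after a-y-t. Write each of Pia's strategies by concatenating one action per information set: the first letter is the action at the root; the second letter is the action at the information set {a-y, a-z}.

1

Row for yCHS (columns ap, at, ep, et): (4,2) (4,2) (0,4) (0,4).
Every one of Omar's information sets is on the play path for some reply by Pia when Omar follows yCHS.
Changing the action at any of them therefore changes at least one column, so only yCHS itself gives this row.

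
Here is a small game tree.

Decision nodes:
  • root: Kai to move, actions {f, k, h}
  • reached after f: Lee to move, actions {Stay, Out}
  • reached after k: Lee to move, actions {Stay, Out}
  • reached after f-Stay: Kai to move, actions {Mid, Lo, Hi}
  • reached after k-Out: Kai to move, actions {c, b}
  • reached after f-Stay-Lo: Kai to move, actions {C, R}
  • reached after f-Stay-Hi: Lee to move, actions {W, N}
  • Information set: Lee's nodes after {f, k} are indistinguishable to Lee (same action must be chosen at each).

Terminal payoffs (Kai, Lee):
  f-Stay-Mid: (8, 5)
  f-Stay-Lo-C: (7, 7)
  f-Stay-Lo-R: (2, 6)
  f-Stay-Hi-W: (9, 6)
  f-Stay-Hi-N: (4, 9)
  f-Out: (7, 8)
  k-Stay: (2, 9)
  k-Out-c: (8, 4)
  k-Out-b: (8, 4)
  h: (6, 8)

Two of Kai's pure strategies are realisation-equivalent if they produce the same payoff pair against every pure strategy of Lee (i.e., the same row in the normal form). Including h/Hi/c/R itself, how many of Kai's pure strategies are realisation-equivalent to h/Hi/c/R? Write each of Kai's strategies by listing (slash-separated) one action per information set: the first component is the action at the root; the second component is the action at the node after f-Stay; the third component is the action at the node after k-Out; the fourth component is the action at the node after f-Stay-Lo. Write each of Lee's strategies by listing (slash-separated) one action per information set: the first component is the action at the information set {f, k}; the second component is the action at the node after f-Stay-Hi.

12

Row for h/Hi/c/R (columns Stay/W, Stay/N, Out/W, Out/N): (6,8) (6,8) (6,8) (6,8).
Under h/Hi/c/R, Kai's choice at the node after f-Stay and at the node after k-Out and at the node after f-Stay-Lo can never be reached regardless of what Lee does, so varying those choices leaves every outcome unchanged.
Holding the reachable choices fixed and varying the unreachable ones freely already gives 3 × 2 × 2 = 12 equivalent strategies.
No other strategy reproduces this row, so those 12 are the full class: h/Mid/c/C, h/Mid/c/R, h/Mid/b/C, h/Mid/b/R, h/Lo/c/C, h/Lo/c/R, h/Lo/b/C, h/Lo/b/R, h/Hi/c/C, h/Hi/c/R, h/Hi/b/C, h/Hi/b/R.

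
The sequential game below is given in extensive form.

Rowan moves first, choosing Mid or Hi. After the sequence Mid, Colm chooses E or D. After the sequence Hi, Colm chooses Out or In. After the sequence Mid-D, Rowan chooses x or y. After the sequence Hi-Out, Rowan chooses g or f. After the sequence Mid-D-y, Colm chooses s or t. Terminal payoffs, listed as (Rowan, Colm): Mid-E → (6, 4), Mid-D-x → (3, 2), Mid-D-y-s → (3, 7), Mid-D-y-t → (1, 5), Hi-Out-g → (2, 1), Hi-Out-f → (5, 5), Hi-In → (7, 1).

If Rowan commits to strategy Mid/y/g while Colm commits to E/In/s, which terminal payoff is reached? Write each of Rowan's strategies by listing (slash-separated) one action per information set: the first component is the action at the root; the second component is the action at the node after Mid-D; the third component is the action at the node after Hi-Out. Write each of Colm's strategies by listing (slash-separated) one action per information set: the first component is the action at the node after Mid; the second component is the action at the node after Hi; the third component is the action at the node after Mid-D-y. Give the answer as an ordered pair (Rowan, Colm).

(6, 4)

Trace the play path from the root:
  Rowan plays Mid
  Colm plays E at [Mid]
→ terminal payoff (6, 4).
(Rowan's choice at the node after Mid-D is never reached on this path, so it doesn't affect the outcome.)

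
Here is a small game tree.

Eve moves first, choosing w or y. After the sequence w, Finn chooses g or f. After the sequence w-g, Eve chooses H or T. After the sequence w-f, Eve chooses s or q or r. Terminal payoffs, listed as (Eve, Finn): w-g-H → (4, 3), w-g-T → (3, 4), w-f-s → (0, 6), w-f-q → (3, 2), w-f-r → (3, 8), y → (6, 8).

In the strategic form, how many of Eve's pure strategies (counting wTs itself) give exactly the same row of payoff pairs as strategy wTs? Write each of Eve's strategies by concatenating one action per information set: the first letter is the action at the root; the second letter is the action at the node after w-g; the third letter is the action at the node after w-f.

1

Row for wTs (columns g, f): (3,4) (0,6).
Every one of Eve's information sets is on the play path for some reply by Finn when Eve follows wTs.
Changing the action at any of them therefore changes at least one column, so only wTs itself gives this row.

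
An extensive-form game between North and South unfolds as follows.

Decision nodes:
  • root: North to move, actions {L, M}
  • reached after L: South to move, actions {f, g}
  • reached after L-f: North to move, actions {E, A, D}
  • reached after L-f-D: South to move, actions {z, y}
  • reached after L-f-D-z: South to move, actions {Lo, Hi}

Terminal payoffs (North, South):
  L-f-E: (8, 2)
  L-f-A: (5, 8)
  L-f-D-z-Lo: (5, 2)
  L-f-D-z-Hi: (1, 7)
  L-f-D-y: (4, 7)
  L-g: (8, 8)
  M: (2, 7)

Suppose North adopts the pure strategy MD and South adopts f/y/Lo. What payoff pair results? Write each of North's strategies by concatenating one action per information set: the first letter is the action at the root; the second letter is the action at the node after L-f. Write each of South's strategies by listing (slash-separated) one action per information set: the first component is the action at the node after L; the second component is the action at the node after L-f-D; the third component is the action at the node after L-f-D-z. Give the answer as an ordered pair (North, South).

(2, 7)

Trace the play path from the root:
  North plays M
→ terminal payoff (2, 7).
(North's choice at the node after L-f is never reached on this path, so it doesn't affect the outcome.)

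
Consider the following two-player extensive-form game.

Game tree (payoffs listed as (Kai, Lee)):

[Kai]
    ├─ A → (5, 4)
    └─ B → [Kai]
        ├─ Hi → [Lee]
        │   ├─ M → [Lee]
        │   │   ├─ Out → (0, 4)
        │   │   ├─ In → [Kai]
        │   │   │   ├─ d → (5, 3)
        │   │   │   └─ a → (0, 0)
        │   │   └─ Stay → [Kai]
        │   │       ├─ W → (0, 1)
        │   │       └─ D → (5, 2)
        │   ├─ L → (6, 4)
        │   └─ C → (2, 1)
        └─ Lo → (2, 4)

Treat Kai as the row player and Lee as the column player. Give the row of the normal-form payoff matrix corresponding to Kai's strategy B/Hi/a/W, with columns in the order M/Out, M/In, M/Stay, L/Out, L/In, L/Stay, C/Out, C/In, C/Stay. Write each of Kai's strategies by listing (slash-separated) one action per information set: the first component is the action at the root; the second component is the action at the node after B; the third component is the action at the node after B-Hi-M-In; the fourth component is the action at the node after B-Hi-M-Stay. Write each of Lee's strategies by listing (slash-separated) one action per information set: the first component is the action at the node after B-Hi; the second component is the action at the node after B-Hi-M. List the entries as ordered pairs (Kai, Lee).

vs M/Out: Kai plays B → Kai plays Hi at [B] → Lee plays M at [B-Hi] → Lee plays Out at [B-Hi-M] → (0, 4)
vs M/In: Kai plays B → Kai plays Hi at [B] → Lee plays M at [B-Hi] → Lee plays In at [B-Hi-M] → Kai plays a at [B-Hi-M-In] → (0, 0)
vs M/Stay: Kai plays B → Kai plays Hi at [B] → Lee plays M at [B-Hi] → Lee plays Stay at [B-Hi-M] → Kai plays W at [B-Hi-M-Stay] → (0, 1)
vs L/Out: Kai plays B → Kai plays Hi at [B] → Lee plays L at [B-Hi] → (6, 4)
vs L/In: Kai plays B → Kai plays Hi at [B] → Lee plays L at [B-Hi] → (6, 4)
vs L/Stay: Kai plays B → Kai plays Hi at [B] → Lee plays L at [B-Hi] → (6, 4)
vs C/Out: Kai plays B → Kai plays Hi at [B] → Lee plays C at [B-Hi] → (2, 1)
vs C/In: Kai plays B → Kai plays Hi at [B] → Lee plays C at [B-Hi] → (2, 1)
vs C/Stay: Kai plays B → Kai plays Hi at [B] → Lee plays C at [B-Hi] → (2, 1)

(0,4) (0,0) (0,1) (6,4) (6,4) (6,4) (2,1) (2,1) (2,1)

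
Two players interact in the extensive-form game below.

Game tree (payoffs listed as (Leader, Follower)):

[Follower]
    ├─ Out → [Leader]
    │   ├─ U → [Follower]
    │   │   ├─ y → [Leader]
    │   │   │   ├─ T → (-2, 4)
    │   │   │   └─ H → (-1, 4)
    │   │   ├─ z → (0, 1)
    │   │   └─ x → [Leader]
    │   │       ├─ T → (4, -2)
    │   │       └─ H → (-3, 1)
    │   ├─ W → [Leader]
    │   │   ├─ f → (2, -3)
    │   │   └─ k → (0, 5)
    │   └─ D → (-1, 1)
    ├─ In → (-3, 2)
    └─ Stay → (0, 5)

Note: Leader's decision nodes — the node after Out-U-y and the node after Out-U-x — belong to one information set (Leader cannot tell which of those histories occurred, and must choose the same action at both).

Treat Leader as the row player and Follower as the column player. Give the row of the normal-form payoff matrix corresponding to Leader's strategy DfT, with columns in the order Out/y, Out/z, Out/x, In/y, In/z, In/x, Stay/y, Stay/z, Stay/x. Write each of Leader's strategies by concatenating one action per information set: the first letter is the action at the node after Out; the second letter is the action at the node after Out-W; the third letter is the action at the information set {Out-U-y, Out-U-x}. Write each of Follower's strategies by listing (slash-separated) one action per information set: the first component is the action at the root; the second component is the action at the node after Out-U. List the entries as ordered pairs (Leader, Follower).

(-1,1) (-1,1) (-1,1) (-3,2) (-3,2) (-3,2) (0,5) (0,5) (0,5)

vs Out/y: Follower plays Out → Leader plays D at [Out] → (-1, 1)
vs Out/z: Follower plays Out → Leader plays D at [Out] → (-1, 1)
vs Out/x: Follower plays Out → Leader plays D at [Out] → (-1, 1)
vs In/y: Follower plays In → (-3, 2)
vs In/z: Follower plays In → (-3, 2)
vs In/x: Follower plays In → (-3, 2)
vs Stay/y: Follower plays Stay → (0, 5)
vs Stay/z: Follower plays Stay → (0, 5)
vs Stay/x: Follower plays Stay → (0, 5)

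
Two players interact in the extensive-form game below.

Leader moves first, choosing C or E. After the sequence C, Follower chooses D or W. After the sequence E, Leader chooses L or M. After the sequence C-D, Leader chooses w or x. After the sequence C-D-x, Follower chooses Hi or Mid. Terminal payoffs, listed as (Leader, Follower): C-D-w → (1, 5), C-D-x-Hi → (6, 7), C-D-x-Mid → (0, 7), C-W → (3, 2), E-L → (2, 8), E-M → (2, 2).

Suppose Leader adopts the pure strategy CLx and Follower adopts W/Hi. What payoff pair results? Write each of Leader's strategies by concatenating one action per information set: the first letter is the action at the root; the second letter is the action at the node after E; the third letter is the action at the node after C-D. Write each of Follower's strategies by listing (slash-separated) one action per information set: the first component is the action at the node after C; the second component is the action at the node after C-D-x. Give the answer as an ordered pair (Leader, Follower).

(3, 2)

Trace the play path from the root:
  Leader plays C
  Follower plays W at [C]
→ terminal payoff (3, 2).
(Leader's choice at the node after E is never reached on this path, so it doesn't affect the outcome.)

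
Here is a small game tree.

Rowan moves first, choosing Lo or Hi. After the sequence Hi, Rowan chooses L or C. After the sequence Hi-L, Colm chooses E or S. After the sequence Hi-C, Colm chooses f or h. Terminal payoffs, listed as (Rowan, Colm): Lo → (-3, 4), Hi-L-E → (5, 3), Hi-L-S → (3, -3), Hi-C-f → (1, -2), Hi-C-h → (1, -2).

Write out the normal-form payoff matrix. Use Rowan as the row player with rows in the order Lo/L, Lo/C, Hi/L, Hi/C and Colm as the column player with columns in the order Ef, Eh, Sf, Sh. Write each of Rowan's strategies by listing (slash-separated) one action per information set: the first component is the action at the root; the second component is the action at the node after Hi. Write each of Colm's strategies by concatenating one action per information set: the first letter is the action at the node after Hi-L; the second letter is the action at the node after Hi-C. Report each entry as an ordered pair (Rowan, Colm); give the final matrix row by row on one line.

Lo/L: (-3,4) (-3,4) (-3,4) (-3,4) | Lo/C: (-3,4) (-3,4) (-3,4) (-3,4) | Hi/L: (5,3) (5,3) (3,-3) (3,-3) | Hi/C: (1,-2) (1,-2) (1,-2) (1,-2)

Row Lo/L: Ef→(-3,4), Eh→(-3,4), Sf→(-3,4), Sh→(-3,4)
Row Lo/C: Ef→(-3,4), Eh→(-3,4), Sf→(-3,4), Sh→(-3,4)
Row Hi/L: Ef→(5,3), Eh→(5,3), Sf→(3,-3), Sh→(3,-3)
Row Hi/C: Ef→(1,-2), Eh→(1,-2), Sf→(1,-2), Sh→(1,-2)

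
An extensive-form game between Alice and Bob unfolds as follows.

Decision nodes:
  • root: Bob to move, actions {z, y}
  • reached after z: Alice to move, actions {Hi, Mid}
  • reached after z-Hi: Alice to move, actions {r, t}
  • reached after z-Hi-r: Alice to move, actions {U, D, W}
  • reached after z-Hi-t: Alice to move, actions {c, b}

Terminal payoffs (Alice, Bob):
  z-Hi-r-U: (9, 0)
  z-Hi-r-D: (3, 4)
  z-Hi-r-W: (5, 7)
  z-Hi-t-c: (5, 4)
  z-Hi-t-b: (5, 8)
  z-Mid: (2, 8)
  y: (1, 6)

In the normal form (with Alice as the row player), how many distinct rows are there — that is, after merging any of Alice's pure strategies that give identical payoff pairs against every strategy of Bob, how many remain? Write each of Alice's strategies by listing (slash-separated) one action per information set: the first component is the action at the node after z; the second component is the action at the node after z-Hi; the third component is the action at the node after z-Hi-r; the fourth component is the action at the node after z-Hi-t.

Alice has 24 pure strategies: Hi/r/U/c, Hi/r/U/b, Hi/r/D/c, Hi/r/D/b, Hi/r/W/c, Hi/r/W/b, Hi/t/U/c, Hi/t/U/b, Hi/t/D/c, Hi/t/D/b, Hi/t/W/c, Hi/t/W/b, Mid/r/U/c, Mid/r/U/b, Mid/r/D/c, Mid/r/D/b, Mid/r/W/c, Mid/r/W/b, Mid/t/U/c, Mid/t/U/b, Mid/t/D/c, Mid/t/D/b, Mid/t/W/c, Mid/t/W/b. Columns: z, y.
{Hi/r/U/c, Hi/r/U/b} → row (9,0) (1,6)
{Hi/r/D/c, Hi/r/D/b} → row (3,4) (1,6)
{Hi/r/W/c, Hi/r/W/b} → row (5,7) (1,6)
{Hi/t/U/c, Hi/t/D/c, Hi/t/W/c} → row (5,4) (1,6)
{Hi/t/U/b, Hi/t/D/b, Hi/t/W/b} → row (5,8) (1,6)
{Mid/r/U/c, Mid/r/U/b, Mid/r/D/c, Mid/r/D/b, Mid/r/W/c, Mid/r/W/b, Mid/t/U/c, Mid/t/U/b, Mid/t/D/c, Mid/t/D/b, Mid/t/W/c, Mid/t/W/b} → row (2,8) (1,6)
That's 6 distinct rows out of 24 strategies.

6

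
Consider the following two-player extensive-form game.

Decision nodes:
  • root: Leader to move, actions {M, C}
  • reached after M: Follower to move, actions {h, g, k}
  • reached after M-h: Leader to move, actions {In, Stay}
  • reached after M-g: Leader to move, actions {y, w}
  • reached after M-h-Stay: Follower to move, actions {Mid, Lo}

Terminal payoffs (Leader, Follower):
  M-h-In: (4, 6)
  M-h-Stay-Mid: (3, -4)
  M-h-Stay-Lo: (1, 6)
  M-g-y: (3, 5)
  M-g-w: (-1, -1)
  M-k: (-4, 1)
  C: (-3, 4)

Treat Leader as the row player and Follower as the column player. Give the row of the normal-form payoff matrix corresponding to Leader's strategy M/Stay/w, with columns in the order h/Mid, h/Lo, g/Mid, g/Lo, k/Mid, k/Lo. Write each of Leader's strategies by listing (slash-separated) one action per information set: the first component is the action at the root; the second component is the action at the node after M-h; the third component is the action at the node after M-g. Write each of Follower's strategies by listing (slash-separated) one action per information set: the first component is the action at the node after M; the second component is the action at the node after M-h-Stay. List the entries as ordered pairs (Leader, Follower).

(3,-4) (1,6) (-1,-1) (-1,-1) (-4,1) (-4,1)

vs h/Mid: Leader plays M → Follower plays h at [M] → Leader plays Stay at [M-h] → Follower plays Mid at [M-h-Stay] → (3, -4)
vs h/Lo: Leader plays M → Follower plays h at [M] → Leader plays Stay at [M-h] → Follower plays Lo at [M-h-Stay] → (1, 6)
vs g/Mid: Leader plays M → Follower plays g at [M] → Leader plays w at [M-g] → (-1, -1)
vs g/Lo: Leader plays M → Follower plays g at [M] → Leader plays w at [M-g] → (-1, -1)
vs k/Mid: Leader plays M → Follower plays k at [M] → (-4, 1)
vs k/Lo: Leader plays M → Follower plays k at [M] → (-4, 1)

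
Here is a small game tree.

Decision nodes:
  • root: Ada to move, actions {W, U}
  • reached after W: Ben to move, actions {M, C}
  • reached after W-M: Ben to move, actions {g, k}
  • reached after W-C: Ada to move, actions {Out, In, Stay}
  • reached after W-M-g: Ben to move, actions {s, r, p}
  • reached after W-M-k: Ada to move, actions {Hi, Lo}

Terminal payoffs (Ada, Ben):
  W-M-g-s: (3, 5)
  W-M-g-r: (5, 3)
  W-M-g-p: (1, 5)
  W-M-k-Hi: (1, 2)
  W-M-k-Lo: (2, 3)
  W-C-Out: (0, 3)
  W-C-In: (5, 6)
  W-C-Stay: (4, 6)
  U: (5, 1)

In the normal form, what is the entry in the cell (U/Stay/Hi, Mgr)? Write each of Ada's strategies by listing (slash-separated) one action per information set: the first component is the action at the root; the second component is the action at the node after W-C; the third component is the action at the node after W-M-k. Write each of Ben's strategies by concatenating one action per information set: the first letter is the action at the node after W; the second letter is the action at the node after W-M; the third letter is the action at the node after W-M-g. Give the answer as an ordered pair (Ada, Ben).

Trace the play path from the root:
  Ada plays U
→ terminal payoff (5, 1).
(Ada's choice at the node after W-C is never reached on this path, so it doesn't affect the outcome.)

(5, 1)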